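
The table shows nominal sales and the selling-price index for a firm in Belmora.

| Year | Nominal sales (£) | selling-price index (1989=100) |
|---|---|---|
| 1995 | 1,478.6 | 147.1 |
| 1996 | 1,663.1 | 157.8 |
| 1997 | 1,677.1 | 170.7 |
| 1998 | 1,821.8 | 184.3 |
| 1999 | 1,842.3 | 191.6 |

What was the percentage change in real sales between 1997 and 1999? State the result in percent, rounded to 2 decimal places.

-2.13%

Real sales 1997 = 1677.1/1.707 = 982.48.
Real sales 1999 = 1842.3/1.916 = 961.53.
Change = 961.53/982.48 − 1 = -0.0213.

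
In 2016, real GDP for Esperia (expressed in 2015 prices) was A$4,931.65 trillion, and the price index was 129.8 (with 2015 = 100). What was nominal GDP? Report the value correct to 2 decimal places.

Nominal GDP = Real × (price index/100) = 4931.65 × 1.298 = 6401.28.

A$6,401.28 trillion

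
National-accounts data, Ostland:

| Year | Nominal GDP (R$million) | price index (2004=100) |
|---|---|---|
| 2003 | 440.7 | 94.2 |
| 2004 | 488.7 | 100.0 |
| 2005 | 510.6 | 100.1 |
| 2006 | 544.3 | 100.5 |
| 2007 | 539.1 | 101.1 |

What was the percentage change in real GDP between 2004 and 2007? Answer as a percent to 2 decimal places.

Real GDP 2004 = 488.7/1.000 = 488.70.
Real GDP 2007 = 539.1/1.011 = 533.23.
Change = 533.23/488.70 − 1 = 0.0911.

9.11%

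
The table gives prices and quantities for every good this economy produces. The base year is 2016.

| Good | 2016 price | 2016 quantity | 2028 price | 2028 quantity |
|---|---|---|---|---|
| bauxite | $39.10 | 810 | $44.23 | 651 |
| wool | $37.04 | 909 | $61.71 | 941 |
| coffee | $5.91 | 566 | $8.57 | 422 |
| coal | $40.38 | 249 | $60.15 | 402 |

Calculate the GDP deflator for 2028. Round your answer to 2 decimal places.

145.07

Nominal GDP 2028 = 44.23·651 + 61.71·941 + 8.57·422 + 60.15·402 = 114659.68.
Real GDP 2028 (at 2016 prices) = 39.10·651 + 37.04·941 + 5.91·422 + 40.38·402 = 79035.52.
Deflator = Nominal/Real × 100 = 114659.68/79035.52 × 100 = 145.074.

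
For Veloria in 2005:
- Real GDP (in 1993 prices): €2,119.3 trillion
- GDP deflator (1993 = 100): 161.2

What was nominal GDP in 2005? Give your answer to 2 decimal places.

Nominal GDP = Real × (GDP deflator/100) = 2119.3 × 1.612 = 3416.31.

€3,416.31 trillion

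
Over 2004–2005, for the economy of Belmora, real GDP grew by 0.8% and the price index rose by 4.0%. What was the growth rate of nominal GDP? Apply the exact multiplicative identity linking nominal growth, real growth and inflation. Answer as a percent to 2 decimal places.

(1 + g_nom) = (1 + g_real)(1 + π) = 1.0080 × 1.0400 = 1.04832.

4.83%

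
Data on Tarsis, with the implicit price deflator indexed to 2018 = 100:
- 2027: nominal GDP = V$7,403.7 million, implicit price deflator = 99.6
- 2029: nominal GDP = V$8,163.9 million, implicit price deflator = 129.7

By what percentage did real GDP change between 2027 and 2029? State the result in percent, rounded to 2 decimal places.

Real GDP 2027 = 7403.7 / 0.996 = 7433.43.
Real GDP 2029 = 8163.9 / 1.297 = 6294.45.
Real growth = 6294.45 / 7433.43 − 1 = -0.1532.

-15.32%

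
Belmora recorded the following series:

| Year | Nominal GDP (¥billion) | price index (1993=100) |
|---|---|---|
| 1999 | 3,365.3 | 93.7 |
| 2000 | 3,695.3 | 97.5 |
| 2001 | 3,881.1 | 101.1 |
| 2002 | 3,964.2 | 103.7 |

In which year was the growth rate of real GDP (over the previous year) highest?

2000: real = 3695.3/0.975 = 3790.05; growth vs 1999 (3591.57) = 5.53%.
2001: real = 3881.1/1.011 = 3838.87; growth vs 2000 (3790.05) = 1.29%.
2002: real = 3964.2/1.037 = 3822.76; growth vs 2001 (3838.87) = -0.42%.

2000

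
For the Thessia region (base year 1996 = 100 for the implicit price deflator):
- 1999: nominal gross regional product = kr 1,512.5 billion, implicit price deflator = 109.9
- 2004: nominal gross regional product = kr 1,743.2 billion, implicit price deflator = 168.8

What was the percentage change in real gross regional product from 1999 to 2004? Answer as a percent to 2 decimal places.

Deflate each year: 1999 → 1512.5/1.099 = 1376.25; 2004 → 1743.2/1.688 = 1032.70.
So real gross regional product changed by 1032.70/1376.25 − 1 = -0.2496, i.e. -24.96%.

-24.96%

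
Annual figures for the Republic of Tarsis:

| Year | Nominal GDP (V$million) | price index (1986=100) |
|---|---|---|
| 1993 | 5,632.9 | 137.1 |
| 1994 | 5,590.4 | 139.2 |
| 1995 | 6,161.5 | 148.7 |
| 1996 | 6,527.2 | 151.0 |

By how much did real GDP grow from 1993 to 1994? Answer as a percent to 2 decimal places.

-2.25%

Real GDP 1993 = 5632.9/1.371 = 4108.61.
Real GDP 1994 = 5590.4/1.392 = 4016.09.
Change = 4016.09/4108.61 − 1 = -0.0225.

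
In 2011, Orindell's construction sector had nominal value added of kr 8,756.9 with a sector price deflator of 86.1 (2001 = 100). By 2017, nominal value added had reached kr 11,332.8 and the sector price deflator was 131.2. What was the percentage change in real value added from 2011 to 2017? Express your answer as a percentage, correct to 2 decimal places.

Real value added 2011 = 8756.9 / 0.861 = 10170.62.
Real value added 2017 = 11332.8 / 1.312 = 8637.80.
Real growth = 8637.80 / 10170.62 − 1 = -0.1507.

-15.07%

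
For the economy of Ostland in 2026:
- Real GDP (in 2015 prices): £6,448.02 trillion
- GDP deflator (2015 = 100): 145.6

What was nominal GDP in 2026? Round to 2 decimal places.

£9,388.32 trillion

Nominal GDP = Real × (GDP deflator/100) = 6448.02 × 1.456 = 9388.32.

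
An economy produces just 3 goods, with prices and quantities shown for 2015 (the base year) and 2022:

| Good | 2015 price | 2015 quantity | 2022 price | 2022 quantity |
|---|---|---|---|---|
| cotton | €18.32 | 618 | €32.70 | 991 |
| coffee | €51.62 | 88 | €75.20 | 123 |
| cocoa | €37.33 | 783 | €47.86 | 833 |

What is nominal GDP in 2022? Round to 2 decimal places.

Nominal GDP 2022 = Σ (p_2022 × q_2022) = 32.70·991 + 75.20·123 + 47.86·833 = 81522.68.

€81522.68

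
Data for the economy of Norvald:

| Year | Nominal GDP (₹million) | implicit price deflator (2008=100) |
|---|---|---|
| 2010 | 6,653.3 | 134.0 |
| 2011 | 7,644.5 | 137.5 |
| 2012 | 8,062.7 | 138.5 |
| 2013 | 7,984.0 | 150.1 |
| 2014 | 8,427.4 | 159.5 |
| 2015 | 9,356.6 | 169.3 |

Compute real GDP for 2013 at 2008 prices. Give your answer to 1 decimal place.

₹5,319.1 million

Real GDP 2013 = 7984.0 / 1.501 = 5319.12.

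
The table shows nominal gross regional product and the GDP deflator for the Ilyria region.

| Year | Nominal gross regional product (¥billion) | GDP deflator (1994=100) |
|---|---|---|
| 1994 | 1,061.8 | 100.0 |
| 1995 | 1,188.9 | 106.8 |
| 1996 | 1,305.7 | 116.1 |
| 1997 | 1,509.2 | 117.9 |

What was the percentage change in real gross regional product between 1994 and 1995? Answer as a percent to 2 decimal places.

Real gross regional product 1994 = 1061.8/1.000 = 1061.80.
Real gross regional product 1995 = 1188.9/1.068 = 1113.20.
Change = 1113.20/1061.80 − 1 = 0.0484.

4.84%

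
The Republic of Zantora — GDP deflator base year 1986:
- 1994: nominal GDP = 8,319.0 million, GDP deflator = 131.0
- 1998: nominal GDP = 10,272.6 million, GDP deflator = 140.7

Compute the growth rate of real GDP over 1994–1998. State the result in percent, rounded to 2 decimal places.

Deflate each year: 1994 → 8319.0/1.310 = 6350.38; 1998 → 10272.6/1.407 = 7301.07.
So real GDP changed by 7301.07/6350.38 − 1 = 0.1497, i.e. 14.97%.

14.97%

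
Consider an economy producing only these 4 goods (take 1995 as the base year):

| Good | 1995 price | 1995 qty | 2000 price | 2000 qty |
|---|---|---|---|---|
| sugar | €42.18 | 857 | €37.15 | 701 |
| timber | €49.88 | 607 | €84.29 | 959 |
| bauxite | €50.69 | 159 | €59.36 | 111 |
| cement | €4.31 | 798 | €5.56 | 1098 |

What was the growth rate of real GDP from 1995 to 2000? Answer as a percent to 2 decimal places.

12.62%

Real GDP 1995 = Nominal GDP 1995 = 42.18·857 + 49.88·607 + 50.69·159 + 4.31·798 = 77924.51.
Real GDP 2000 (at 1995 prices) = 42.18·701 + 49.88·959 + 50.69·111 + 4.31·1098 = 87762.07.
Real growth = 87762.07/77924.51 − 1 = 0.1262.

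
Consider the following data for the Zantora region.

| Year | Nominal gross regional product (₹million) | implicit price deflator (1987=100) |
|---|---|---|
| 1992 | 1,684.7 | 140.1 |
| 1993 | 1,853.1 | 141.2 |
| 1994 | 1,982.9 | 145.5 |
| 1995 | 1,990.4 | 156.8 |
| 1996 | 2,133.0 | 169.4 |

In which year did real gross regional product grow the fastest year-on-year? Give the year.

1993

1993: real = 1853.1/1.412 = 1312.39; growth vs 1992 (1202.50) = 9.14%.
1994: real = 1982.9/1.455 = 1362.82; growth vs 1993 (1312.39) = 3.84%.
1995: real = 1990.4/1.568 = 1269.39; growth vs 1994 (1362.82) = -6.86%.
1996: real = 2133.0/1.694 = 1259.15; growth vs 1995 (1269.39) = -0.81%.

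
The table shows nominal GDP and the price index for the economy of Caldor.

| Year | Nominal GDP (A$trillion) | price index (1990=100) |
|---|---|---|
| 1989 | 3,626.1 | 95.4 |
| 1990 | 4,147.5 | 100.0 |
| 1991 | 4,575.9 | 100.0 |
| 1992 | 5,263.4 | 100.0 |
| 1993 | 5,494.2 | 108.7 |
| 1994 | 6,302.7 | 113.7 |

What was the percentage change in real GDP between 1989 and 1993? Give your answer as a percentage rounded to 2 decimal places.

32.98%

Real GDP 1989 = 3626.1/0.954 = 3800.94.
Real GDP 1993 = 5494.2/1.087 = 5054.46.
Change = 5054.46/3800.94 − 1 = 0.3298.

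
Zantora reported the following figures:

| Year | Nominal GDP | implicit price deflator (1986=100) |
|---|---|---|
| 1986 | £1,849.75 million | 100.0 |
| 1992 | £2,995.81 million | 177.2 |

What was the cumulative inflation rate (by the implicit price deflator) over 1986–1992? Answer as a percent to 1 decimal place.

Price-level change = 177.2 / 100.0 − 1 = 0.7720.

77.2%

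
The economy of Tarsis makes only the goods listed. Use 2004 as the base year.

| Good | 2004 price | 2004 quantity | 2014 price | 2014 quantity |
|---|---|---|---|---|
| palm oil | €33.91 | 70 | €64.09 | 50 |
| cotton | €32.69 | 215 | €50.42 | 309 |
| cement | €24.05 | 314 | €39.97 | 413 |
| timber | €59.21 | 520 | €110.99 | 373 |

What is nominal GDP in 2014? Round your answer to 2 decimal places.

Nominal GDP 2014 = Σ (p_2014 × q_2014) = 64.09·50 + 50.42·309 + 39.97·413 + 110.99·373 = 76691.16.

€76691.16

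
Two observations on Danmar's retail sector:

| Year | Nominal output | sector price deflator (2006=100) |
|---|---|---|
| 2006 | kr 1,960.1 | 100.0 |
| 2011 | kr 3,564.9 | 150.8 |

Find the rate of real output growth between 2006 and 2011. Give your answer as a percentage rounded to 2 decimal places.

Real output 2006 = 1960.1 / 1.000 = 1960.10.
Real output 2011 = 3564.9 / 1.508 = 2363.99.
Real growth = 2363.99 / 1960.10 − 1 = 0.2061.

20.61%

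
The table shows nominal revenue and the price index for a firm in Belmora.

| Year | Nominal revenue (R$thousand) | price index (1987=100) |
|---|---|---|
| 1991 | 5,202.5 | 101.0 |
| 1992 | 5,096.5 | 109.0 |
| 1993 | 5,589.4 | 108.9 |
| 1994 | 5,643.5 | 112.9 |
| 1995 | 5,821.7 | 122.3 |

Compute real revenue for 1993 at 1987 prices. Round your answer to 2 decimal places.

Real revenue 1993 = 5589.4 / 1.089 = 5132.60.

R$5,132.60 thousand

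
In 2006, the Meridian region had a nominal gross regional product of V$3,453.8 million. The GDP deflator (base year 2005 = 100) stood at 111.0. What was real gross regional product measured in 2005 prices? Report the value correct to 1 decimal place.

Real gross regional product = Nominal / (GDP deflator/100) = 3453.8 / 1.110 = 3111.53.

V$3,111.5 million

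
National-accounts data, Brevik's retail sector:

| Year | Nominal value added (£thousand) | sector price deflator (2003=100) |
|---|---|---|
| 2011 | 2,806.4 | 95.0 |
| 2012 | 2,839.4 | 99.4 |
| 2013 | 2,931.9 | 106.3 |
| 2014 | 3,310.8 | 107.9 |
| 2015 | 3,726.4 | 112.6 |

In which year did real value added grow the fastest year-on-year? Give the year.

2014

2012: real = 2839.4/0.994 = 2856.54; growth vs 2011 (2954.11) = -3.30%.
2013: real = 2931.9/1.063 = 2758.14; growth vs 2012 (2856.54) = -3.44%.
2014: real = 3310.8/1.079 = 3068.40; growth vs 2013 (2758.14) = 11.25%.
2015: real = 3726.4/1.126 = 3309.41; growth vs 2014 (3068.40) = 7.85%.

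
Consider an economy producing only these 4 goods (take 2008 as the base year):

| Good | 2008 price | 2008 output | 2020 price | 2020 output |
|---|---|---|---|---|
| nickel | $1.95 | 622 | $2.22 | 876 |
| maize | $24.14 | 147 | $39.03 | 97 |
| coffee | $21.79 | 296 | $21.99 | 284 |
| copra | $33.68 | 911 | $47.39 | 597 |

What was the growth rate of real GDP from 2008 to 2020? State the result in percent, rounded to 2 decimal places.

-27.57%

Real GDP 2008 = Nominal GDP 2008 = 1.95·622 + 24.14·147 + 21.79·296 + 33.68·911 = 41893.80.
Real GDP 2020 (at 2008 prices) = 1.95·876 + 24.14·97 + 21.79·284 + 33.68·597 = 30345.10.
Real growth = 30345.10/41893.80 − 1 = -0.2757.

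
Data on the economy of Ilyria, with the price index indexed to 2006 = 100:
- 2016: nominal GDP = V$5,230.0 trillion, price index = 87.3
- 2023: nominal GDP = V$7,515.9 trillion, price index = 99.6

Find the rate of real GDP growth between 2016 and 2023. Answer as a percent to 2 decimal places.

Deflate each year: 2016 → 5230.0/0.873 = 5990.84; 2023 → 7515.9/0.996 = 7546.08.
So real GDP changed by 7546.08/5990.84 − 1 = 0.2596, i.e. 25.96%.

25.96%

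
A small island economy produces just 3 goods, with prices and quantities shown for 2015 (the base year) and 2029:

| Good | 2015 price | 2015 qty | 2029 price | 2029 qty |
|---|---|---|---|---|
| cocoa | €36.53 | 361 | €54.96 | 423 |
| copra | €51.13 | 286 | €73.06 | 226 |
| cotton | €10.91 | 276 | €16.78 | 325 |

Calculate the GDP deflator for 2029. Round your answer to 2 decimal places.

147.98

Nominal GDP 2029 = 54.96·423 + 73.06·226 + 16.78·325 = 45213.14.
Real GDP 2029 (at 2015 prices) = 36.53·423 + 51.13·226 + 10.91·325 = 30553.32.
Deflator = Nominal/Real × 100 = 45213.14/30553.32 × 100 = 147.981.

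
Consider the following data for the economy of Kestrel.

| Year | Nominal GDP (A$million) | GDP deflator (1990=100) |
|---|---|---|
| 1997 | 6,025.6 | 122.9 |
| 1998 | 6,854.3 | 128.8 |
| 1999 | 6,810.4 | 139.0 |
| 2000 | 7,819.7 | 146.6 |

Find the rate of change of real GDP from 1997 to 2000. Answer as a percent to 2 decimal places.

Real GDP 1997 = 6025.6/1.229 = 4902.85.
Real GDP 2000 = 7819.7/1.466 = 5334.04.
Change = 5334.04/4902.85 − 1 = 0.0879.

8.79%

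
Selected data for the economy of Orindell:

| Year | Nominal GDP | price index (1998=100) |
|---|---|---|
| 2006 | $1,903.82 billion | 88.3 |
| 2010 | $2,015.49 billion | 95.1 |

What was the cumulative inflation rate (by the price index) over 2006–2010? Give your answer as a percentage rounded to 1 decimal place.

Price-level change = 95.1 / 88.3 − 1 = 0.0770.

7.7%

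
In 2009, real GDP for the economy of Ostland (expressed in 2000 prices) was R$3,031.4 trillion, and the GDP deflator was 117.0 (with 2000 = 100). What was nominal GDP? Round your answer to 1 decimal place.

R$3,546.7 trillion

Nominal GDP = Real × (GDP deflator/100) = 3031.4 × 1.170 = 3546.74.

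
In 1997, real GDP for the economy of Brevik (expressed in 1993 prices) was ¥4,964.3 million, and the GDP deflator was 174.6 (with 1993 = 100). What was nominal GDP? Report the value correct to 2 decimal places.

¥8,667.67 million

Nominal GDP = Real × (GDP deflator/100) = 4964.3 × 1.746 = 8667.67.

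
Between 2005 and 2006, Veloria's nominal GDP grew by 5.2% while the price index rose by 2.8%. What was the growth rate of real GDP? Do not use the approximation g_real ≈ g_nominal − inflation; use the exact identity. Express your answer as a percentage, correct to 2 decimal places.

2.33%

(1 + g_nom) = (1 + g_real)(1 + π), so g_real = 1.0520 / 1.0280 − 1 = 0.02335.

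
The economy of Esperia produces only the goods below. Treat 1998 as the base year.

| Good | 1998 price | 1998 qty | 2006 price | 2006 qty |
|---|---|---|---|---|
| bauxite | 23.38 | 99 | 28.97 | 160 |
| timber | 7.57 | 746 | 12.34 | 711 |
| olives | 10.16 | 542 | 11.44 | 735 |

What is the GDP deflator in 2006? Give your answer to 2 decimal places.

131.50

Nominal GDP 2006 = 28.97·160 + 12.34·711 + 11.44·735 = 21817.34.
Real GDP 2006 (at 1998 prices) = 23.38·160 + 7.57·711 + 10.16·735 = 16590.67.
Deflator = Nominal/Real × 100 = 21817.34/16590.67 × 100 = 131.504.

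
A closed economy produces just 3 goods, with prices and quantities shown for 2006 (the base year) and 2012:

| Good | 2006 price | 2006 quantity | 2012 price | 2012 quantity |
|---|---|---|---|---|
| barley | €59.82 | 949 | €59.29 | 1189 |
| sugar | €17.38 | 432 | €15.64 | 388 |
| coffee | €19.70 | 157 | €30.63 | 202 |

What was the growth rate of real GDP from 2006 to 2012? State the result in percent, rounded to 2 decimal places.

Real GDP 2006 = Nominal GDP 2006 = 59.82·949 + 17.38·432 + 19.70·157 = 67370.24.
Real GDP 2012 (at 2006 prices) = 59.82·1189 + 17.38·388 + 19.70·202 = 81848.82.
Real growth = 81848.82/67370.24 − 1 = 0.2149.

21.49%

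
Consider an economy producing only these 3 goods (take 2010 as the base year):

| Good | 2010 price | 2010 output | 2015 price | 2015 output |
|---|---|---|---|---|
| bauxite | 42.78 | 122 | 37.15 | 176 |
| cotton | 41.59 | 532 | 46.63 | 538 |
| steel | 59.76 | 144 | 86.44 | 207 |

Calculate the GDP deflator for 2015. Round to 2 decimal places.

117.13

Nominal GDP 2015 = 37.15·176 + 46.63·538 + 86.44·207 = 49518.42.
Real GDP 2015 (at 2010 prices) = 42.78·176 + 41.59·538 + 59.76·207 = 42275.02.
Deflator = Nominal/Real × 100 = 49518.42/42275.02 × 100 = 117.134.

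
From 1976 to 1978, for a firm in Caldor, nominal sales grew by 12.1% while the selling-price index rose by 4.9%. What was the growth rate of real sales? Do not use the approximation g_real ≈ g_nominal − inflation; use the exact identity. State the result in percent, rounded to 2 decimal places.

6.86%

(1 + g_nom) = (1 + g_real)(1 + π), so g_real = 1.1210 / 1.0490 − 1 = 0.06864.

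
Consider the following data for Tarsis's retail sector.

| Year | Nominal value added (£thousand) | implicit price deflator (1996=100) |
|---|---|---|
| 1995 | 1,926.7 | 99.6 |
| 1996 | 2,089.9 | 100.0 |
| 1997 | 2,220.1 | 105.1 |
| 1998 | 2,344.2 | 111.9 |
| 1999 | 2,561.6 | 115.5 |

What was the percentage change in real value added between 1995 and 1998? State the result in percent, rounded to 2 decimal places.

8.30%

Real value added 1995 = 1926.7/0.996 = 1934.44.
Real value added 1998 = 2344.2/1.119 = 2094.91.
Change = 2094.91/1934.44 − 1 = 0.0830.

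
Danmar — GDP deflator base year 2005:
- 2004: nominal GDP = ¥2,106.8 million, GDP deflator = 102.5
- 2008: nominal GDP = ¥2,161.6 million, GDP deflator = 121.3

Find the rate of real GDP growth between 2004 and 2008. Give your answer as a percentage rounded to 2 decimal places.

Real GDP 2004 = 2106.8 / 1.025 = 2055.41.
Real GDP 2008 = 2161.6 / 1.213 = 1782.03.
Real growth = 1782.03 / 2055.41 − 1 = -0.1330.

-13.30%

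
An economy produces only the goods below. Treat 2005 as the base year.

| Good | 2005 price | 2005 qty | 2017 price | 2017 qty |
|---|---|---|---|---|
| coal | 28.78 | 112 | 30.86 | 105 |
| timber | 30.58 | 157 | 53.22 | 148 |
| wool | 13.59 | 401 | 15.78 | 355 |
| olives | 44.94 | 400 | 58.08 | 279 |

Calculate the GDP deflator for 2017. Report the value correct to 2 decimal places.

Nominal GDP 2017 = 30.86·105 + 53.22·148 + 15.78·355 + 58.08·279 = 32923.08.
Real GDP 2017 (at 2005 prices) = 28.78·105 + 30.58·148 + 13.59·355 + 44.94·279 = 24910.45.
Deflator = Nominal/Real × 100 = 32923.08/24910.45 × 100 = 132.166.

132.17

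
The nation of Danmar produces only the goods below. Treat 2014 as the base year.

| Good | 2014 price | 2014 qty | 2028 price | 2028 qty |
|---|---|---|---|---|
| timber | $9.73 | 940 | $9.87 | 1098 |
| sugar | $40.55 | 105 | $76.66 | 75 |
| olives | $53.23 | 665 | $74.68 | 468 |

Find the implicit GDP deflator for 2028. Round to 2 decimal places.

Nominal GDP 2028 = 9.87·1098 + 76.66·75 + 74.68·468 = 51537.00.
Real GDP 2028 (at 2014 prices) = 9.73·1098 + 40.55·75 + 53.23·468 = 38636.43.
Deflator = Nominal/Real × 100 = 51537.00/38636.43 × 100 = 133.390.

133.39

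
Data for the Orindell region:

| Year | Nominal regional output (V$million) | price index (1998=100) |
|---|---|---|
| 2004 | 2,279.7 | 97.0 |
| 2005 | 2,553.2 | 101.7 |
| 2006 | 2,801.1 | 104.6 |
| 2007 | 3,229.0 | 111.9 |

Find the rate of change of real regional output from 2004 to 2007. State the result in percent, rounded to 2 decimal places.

22.78%

Real regional output 2004 = 2279.7/0.970 = 2350.21.
Real regional output 2007 = 3229.0/1.119 = 2885.61.
Change = 2885.61/2350.21 − 1 = 0.2278.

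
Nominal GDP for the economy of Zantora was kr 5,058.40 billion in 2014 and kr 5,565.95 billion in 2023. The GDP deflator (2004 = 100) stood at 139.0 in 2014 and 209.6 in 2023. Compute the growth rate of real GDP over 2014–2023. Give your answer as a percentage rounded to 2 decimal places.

Real GDP 2014 = 5058.40 / 1.390 = 3639.14.
Real GDP 2023 = 5565.95 / 2.096 = 2655.51.
Real growth = 2655.51 / 3639.14 − 1 = -0.2703.

-27.03%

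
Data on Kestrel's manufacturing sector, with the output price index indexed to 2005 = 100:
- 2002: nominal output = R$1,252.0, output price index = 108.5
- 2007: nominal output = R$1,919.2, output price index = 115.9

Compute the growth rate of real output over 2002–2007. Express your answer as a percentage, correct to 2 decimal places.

43.50%

Real output 2002 = 1252.0 / 1.085 = 1153.92.
Real output 2007 = 1919.2 / 1.159 = 1655.91.
Real growth = 1655.91 / 1153.92 − 1 = 0.4350.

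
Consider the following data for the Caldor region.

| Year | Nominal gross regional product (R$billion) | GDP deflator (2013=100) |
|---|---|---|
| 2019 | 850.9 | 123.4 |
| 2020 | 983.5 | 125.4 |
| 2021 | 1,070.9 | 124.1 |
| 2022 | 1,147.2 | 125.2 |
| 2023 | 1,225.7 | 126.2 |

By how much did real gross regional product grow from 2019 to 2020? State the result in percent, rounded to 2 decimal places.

13.74%

Real gross regional product 2019 = 850.9/1.234 = 689.55.
Real gross regional product 2020 = 983.5/1.254 = 784.29.
Change = 784.29/689.55 − 1 = 0.1374.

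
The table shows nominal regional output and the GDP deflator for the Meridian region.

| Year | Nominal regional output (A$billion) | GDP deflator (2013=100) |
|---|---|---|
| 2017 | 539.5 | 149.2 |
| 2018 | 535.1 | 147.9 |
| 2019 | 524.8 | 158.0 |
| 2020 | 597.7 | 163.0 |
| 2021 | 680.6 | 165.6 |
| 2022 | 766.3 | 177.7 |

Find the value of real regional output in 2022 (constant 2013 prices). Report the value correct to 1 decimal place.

A$431.2 billion

Real regional output 2022 = 766.3 / 1.777 = 431.23.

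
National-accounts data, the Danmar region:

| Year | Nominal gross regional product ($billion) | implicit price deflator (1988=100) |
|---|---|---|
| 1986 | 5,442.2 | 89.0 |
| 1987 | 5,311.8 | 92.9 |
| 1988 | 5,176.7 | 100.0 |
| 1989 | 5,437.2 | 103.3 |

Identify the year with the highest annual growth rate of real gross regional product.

1987: real = 5311.8/0.929 = 5717.76; growth vs 1986 (6114.83) = -6.49%.
1988: real = 5176.7/1.000 = 5176.70; growth vs 1987 (5717.76) = -9.46%.
1989: real = 5437.2/1.033 = 5263.50; growth vs 1988 (5176.70) = 1.68%.

1989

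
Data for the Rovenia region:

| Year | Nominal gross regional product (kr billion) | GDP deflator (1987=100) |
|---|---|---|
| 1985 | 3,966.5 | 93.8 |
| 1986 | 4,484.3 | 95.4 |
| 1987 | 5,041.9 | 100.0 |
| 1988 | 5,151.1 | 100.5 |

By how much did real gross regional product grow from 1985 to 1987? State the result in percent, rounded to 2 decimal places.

Real gross regional product 1985 = 3966.5/0.938 = 4228.68.
Real gross regional product 1987 = 5041.9/1.000 = 5041.90.
Change = 5041.90/4228.68 − 1 = 0.1923.

19.23%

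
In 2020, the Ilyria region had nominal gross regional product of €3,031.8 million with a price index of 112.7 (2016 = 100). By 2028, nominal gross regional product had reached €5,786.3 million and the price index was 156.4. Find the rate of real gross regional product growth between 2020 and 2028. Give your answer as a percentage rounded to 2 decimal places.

37.53%

Deflate each year: 2020 → 3031.8/1.127 = 2690.15; 2028 → 5786.3/1.564 = 3699.68.
So real gross regional product changed by 3699.68/2690.15 − 1 = 0.3753, i.e. 37.53%.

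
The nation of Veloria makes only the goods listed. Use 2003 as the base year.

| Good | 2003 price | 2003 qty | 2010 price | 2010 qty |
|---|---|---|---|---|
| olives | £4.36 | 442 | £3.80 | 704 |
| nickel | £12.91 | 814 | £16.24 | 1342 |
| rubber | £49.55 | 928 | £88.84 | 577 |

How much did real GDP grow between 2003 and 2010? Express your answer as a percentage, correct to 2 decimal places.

-16.15%

Real GDP 2003 = Nominal GDP 2003 = 4.36·442 + 12.91·814 + 49.55·928 = 58418.26.
Real GDP 2010 (at 2003 prices) = 4.36·704 + 12.91·1342 + 49.55·577 = 48985.01.
Real growth = 48985.01/58418.26 − 1 = -0.1615.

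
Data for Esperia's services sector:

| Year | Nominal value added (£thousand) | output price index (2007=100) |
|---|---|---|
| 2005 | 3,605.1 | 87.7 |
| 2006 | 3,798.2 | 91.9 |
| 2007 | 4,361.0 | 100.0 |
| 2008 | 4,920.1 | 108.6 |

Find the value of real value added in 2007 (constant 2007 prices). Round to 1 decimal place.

Real value added 2007 = 4361.0 / 1.000 = 4361.00.

£4,361.0 thousand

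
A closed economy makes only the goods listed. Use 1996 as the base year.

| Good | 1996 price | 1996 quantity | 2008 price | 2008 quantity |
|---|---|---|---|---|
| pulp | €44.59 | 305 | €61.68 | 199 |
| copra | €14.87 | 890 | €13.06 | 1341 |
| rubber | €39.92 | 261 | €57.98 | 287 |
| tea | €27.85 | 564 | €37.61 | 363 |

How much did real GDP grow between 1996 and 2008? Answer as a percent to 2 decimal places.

Real GDP 1996 = Nominal GDP 1996 = 44.59·305 + 14.87·890 + 39.92·261 + 27.85·564 = 52960.77.
Real GDP 2008 (at 1996 prices) = 44.59·199 + 14.87·1341 + 39.92·287 + 27.85·363 = 50380.67.
Real growth = 50380.67/52960.77 − 1 = -0.0487.

-4.87%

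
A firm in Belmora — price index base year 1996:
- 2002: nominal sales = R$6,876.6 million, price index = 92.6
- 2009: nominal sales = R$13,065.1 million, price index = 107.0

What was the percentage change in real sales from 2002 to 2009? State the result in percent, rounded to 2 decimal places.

64.42%

Real sales 2002 = 6876.6 / 0.926 = 7426.13.
Real sales 2009 = 13065.1 / 1.070 = 12210.37.
Real growth = 12210.37 / 7426.13 − 1 = 0.6442.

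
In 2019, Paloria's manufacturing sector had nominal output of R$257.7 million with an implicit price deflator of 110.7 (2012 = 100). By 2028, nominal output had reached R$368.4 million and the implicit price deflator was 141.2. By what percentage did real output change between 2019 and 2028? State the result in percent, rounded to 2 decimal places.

Real output 2019 = 257.7 / 1.107 = 232.79.
Real output 2028 = 368.4 / 1.412 = 260.91.
Real growth = 260.91 / 232.79 − 1 = 0.1208.

12.08%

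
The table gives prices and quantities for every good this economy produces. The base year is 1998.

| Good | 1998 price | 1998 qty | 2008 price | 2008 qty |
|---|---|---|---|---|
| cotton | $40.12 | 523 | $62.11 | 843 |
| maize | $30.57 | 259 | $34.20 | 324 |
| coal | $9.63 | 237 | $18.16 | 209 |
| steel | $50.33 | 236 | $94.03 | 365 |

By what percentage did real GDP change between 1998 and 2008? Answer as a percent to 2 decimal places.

Real GDP 1998 = Nominal GDP 1998 = 40.12·523 + 30.57·259 + 9.63·237 + 50.33·236 = 43060.58.
Real GDP 2008 (at 1998 prices) = 40.12·843 + 30.57·324 + 9.63·209 + 50.33·365 = 64108.96.
Real growth = 64108.96/43060.58 − 1 = 0.4888.

48.88%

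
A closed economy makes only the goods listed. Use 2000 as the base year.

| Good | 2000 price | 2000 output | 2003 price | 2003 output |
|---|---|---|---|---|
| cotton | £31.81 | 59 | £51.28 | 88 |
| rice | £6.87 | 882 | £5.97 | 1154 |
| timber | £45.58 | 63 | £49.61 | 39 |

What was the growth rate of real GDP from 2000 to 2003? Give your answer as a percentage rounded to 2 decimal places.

Real GDP 2000 = Nominal GDP 2000 = 31.81·59 + 6.87·882 + 45.58·63 = 10807.67.
Real GDP 2003 (at 2000 prices) = 31.81·88 + 6.87·1154 + 45.58·39 = 12504.88.
Real growth = 12504.88/10807.67 − 1 = 0.1570.

15.70%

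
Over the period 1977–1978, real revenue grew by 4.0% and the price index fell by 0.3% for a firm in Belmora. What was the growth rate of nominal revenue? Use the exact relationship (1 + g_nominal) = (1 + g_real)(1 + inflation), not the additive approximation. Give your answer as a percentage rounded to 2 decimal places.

(1 + g_nom) = (1 + g_real)(1 + π) = 1.0400 × 0.9970 = 1.03688.

3.69%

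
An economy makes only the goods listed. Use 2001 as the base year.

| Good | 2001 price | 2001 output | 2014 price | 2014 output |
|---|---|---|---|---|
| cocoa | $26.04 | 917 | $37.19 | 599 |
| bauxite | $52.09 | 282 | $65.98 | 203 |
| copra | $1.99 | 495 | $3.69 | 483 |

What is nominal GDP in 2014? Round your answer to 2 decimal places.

Nominal GDP 2014 = Σ (p_2014 × q_2014) = 37.19·599 + 65.98·203 + 3.69·483 = 37453.02.

$37453.02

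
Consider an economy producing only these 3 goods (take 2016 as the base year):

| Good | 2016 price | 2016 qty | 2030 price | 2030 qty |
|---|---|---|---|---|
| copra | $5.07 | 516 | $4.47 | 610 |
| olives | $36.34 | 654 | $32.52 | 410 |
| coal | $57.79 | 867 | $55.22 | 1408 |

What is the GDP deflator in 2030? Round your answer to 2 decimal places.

Nominal GDP 2030 = 4.47·610 + 32.52·410 + 55.22·1408 = 93809.66.
Real GDP 2030 (at 2016 prices) = 5.07·610 + 36.34·410 + 57.79·1408 = 99360.42.
Deflator = Nominal/Real × 100 = 93809.66/99360.42 × 100 = 94.414.

94.41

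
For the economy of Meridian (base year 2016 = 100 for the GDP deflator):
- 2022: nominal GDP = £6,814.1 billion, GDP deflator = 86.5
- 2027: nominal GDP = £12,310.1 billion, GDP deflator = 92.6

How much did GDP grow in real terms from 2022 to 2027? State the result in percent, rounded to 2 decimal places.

68.76%

Deflate each year: 2022 → 6814.1/0.865 = 7877.57; 2027 → 12310.1/0.926 = 13293.84.
So real GDP changed by 13293.84/7877.57 − 1 = 0.6876, i.e. 68.76%.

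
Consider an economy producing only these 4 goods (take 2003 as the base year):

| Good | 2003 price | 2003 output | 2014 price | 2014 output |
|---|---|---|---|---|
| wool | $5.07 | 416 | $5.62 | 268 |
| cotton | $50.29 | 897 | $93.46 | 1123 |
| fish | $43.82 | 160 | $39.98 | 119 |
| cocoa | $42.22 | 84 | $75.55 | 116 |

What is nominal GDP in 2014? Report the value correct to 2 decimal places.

Nominal GDP 2014 = Σ (p_2014 × q_2014) = 5.62·268 + 93.46·1123 + 39.98·119 + 75.55·116 = 119983.16.

$119983.16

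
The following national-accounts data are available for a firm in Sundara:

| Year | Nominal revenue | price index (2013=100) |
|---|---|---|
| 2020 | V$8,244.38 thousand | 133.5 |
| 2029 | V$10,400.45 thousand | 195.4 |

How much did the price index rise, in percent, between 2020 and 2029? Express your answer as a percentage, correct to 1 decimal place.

46.4%

Price-level change = 195.4 / 133.5 − 1 = 0.4637.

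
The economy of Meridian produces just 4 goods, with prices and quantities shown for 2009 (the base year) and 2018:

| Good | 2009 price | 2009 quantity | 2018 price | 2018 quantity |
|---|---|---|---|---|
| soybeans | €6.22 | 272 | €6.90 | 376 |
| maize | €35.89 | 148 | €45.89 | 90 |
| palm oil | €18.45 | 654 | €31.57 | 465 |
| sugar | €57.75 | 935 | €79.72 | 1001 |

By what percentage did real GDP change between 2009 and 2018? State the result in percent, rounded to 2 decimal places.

Real GDP 2009 = Nominal GDP 2009 = 6.22·272 + 35.89·148 + 18.45·654 + 57.75·935 = 73066.11.
Real GDP 2018 (at 2009 prices) = 6.22·376 + 35.89·90 + 18.45·465 + 57.75·1001 = 71955.82.
Real growth = 71955.82/73066.11 − 1 = -0.0152.

-1.52%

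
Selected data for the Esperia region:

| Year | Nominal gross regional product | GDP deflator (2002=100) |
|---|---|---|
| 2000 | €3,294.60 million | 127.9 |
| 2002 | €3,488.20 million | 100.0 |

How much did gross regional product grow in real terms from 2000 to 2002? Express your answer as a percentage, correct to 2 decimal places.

35.42%

Deflate each year: 2000 → 3294.60/1.279 = 2575.92; 2002 → 3488.20/1.000 = 3488.20.
So real gross regional product changed by 3488.20/2575.92 − 1 = 0.3542, i.e. 35.42%.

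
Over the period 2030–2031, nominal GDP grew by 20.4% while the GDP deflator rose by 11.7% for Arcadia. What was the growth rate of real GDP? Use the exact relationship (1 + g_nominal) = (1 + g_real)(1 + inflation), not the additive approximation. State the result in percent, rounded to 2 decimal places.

7.79%

(1 + g_nom) = (1 + g_real)(1 + π), so g_real = 1.2040 / 1.1170 − 1 = 0.07789.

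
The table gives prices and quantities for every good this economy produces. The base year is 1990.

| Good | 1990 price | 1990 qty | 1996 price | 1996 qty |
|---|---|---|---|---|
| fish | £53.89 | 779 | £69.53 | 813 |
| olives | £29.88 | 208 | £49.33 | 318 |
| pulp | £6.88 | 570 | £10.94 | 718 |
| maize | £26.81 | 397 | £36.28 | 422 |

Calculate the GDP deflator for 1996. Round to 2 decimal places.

137.10

Nominal GDP 1996 = 69.53·813 + 49.33·318 + 10.94·718 + 36.28·422 = 95379.91.
Real GDP 1996 (at 1990 prices) = 53.89·813 + 29.88·318 + 6.88·718 + 26.81·422 = 69568.07.
Deflator = Nominal/Real × 100 = 95379.91/69568.07 × 100 = 137.103.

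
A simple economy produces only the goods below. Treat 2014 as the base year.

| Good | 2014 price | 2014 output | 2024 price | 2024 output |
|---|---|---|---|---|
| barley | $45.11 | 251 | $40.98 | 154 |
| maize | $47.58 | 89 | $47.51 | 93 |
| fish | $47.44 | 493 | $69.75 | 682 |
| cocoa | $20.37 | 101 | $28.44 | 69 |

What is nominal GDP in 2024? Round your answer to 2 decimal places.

$60261.21

Nominal GDP 2024 = Σ (p_2024 × q_2024) = 40.98·154 + 47.51·93 + 69.75·682 + 28.44·69 = 60261.21.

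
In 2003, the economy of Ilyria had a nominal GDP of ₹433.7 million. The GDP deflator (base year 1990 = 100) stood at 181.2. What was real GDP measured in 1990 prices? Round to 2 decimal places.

Real GDP = Nominal / (GDP deflator/100) = 433.7 / 1.812 = 239.35.

₹239.35 million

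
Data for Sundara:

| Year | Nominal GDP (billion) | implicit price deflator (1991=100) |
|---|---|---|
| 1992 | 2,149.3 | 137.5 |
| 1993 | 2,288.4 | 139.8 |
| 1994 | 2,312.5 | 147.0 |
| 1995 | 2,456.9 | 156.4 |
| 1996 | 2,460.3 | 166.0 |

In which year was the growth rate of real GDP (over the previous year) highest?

1993

1993: real = 2288.4/1.398 = 1636.91; growth vs 1992 (1563.13) = 4.72%.
1994: real = 2312.5/1.470 = 1573.13; growth vs 1993 (1636.91) = -3.90%.
1995: real = 2456.9/1.564 = 1570.91; growth vs 1994 (1573.13) = -0.14%.
1996: real = 2460.3/1.660 = 1482.11; growth vs 1995 (1570.91) = -5.65%.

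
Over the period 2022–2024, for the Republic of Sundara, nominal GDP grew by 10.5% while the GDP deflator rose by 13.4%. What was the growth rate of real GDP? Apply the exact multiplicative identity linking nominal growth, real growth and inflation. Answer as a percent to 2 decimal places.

-2.56%

(1 + g_nom) = (1 + g_real)(1 + π), so g_real = 1.1050 / 1.1340 − 1 = -0.02557.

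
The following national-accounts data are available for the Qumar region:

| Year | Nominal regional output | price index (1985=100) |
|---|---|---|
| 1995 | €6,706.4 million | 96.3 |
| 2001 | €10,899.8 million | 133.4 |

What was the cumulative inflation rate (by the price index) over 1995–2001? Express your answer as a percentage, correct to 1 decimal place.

38.5%

Price-level change = 133.4 / 96.3 − 1 = 0.3853.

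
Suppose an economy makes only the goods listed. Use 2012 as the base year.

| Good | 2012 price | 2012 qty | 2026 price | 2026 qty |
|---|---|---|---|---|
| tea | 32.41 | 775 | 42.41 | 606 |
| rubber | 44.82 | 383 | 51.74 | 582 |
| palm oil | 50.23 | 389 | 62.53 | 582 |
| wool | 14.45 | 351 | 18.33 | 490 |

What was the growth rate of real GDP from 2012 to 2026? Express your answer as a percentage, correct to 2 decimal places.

Real GDP 2012 = Nominal GDP 2012 = 32.41·775 + 44.82·383 + 50.23·389 + 14.45·351 = 66895.23.
Real GDP 2026 (at 2012 prices) = 32.41·606 + 44.82·582 + 50.23·582 + 14.45·490 = 82040.06.
Real growth = 82040.06/66895.23 − 1 = 0.2264.

22.64%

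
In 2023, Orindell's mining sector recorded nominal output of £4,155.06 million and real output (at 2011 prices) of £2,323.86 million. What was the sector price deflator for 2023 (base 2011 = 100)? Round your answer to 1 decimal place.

sector price deflator = (Nominal / Real) × 100 = 4155.06 / 2323.86 × 100 = 178.80.

178.8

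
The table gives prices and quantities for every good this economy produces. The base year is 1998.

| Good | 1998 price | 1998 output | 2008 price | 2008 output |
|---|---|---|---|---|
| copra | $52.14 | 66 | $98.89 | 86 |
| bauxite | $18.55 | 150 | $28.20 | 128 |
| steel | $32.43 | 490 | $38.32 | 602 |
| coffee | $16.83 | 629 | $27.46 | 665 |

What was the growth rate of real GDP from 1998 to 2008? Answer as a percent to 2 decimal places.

Real GDP 1998 = Nominal GDP 1998 = 52.14·66 + 18.55·150 + 32.43·490 + 16.83·629 = 32700.51.
Real GDP 2008 (at 1998 prices) = 52.14·86 + 18.55·128 + 32.43·602 + 16.83·665 = 37573.25.
Real growth = 37573.25/32700.51 − 1 = 0.1490.

14.90%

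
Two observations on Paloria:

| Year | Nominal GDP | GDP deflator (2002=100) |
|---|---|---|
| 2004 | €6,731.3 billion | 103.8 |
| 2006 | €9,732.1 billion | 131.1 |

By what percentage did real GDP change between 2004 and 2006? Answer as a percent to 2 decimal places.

14.47%

Real GDP 2004 = 6731.3 / 1.038 = 6484.87.
Real GDP 2006 = 9732.1 / 1.311 = 7423.42.
Real growth = 7423.42 / 6484.87 − 1 = 0.1447.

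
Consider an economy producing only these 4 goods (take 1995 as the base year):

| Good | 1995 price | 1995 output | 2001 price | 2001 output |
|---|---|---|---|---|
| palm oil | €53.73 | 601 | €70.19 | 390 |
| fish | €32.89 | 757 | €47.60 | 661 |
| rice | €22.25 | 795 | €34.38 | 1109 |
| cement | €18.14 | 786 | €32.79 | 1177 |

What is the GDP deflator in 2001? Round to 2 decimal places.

Nominal GDP 2001 = 70.19·390 + 47.60·661 + 34.38·1109 + 32.79·1177 = 135558.95.
Real GDP 2001 (at 1995 prices) = 53.73·390 + 32.89·661 + 22.25·1109 + 18.14·1177 = 88721.02.
Deflator = Nominal/Real × 100 = 135558.95/88721.02 × 100 = 152.792.

152.79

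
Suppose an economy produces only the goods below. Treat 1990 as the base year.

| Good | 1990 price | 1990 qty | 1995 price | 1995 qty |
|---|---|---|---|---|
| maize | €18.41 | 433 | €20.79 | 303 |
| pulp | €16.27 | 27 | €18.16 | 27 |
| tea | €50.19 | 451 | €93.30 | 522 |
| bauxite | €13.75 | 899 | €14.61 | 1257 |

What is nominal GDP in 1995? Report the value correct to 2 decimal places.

Nominal GDP 1995 = Σ (p_1995 × q_1995) = 20.79·303 + 18.16·27 + 93.30·522 + 14.61·1257 = 73857.06.

€73857.06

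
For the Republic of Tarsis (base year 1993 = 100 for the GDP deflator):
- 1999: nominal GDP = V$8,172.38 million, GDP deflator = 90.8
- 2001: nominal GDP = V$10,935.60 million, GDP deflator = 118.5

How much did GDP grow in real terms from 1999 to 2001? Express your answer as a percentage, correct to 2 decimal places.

2.53%

Deflate each year: 1999 → 8172.38/0.908 = 9000.42; 2001 → 10935.60/1.185 = 9228.35.
So real GDP changed by 9228.35/9000.42 − 1 = 0.0253, i.e. 2.53%.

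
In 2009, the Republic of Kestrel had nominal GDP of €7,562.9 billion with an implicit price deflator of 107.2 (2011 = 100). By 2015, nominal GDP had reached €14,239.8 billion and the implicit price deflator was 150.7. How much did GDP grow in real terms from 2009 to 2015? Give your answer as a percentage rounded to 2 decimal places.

33.94%

Deflate each year: 2009 → 7562.9/1.072 = 7054.94; 2015 → 14239.8/1.507 = 9449.10.
So real GDP changed by 9449.10/7054.94 − 1 = 0.3394, i.e. 33.94%.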